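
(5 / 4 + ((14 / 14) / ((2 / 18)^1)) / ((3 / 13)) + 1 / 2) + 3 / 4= 83 / 2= 41.50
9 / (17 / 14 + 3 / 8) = 504 / 89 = 5.66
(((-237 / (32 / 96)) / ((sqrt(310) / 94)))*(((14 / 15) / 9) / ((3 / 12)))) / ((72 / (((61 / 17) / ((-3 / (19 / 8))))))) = 30123569*sqrt(310) / 8537400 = 62.12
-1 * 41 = -41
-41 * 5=-205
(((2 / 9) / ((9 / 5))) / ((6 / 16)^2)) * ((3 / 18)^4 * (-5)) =-200 / 59049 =-0.00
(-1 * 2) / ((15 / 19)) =-38 / 15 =-2.53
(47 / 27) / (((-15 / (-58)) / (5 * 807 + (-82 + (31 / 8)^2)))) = 26708.17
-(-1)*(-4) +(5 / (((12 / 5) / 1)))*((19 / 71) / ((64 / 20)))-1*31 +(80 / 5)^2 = 221.17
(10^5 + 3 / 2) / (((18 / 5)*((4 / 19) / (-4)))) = -19000285 / 36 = -527785.69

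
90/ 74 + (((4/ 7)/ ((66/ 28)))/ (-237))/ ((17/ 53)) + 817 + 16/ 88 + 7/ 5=20164530703/ 24597045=819.79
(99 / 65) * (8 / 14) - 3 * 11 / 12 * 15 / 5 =-13431 / 1820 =-7.38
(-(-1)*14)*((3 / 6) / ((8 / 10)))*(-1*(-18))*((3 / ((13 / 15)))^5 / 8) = 9784.45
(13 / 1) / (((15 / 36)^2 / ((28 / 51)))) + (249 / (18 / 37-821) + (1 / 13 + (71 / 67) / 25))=459937075527 / 11238142825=40.93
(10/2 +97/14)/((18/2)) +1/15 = 877/630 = 1.39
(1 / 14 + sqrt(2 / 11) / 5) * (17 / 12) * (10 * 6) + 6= 17 * sqrt(22) / 11 + 169 / 14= 19.32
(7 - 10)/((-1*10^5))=3/100000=0.00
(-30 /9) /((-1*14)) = 0.24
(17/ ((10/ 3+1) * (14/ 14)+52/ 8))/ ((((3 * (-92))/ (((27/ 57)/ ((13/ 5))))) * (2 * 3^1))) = -51/ 295412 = -0.00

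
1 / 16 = 0.06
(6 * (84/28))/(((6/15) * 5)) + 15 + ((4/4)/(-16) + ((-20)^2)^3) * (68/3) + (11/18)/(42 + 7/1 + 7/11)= 7128576111035/4914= 1450666689.26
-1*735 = -735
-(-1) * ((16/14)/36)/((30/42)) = 2/45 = 0.04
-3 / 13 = -0.23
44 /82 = 22 /41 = 0.54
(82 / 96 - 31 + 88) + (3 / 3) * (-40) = 857 / 48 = 17.85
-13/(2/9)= -117/2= -58.50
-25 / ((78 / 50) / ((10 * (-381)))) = 61057.69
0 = 0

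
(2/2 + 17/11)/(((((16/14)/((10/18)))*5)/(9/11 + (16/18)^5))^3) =1703431143023165713969/281284551089070608711808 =0.01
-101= -101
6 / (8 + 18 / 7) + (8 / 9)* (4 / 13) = 3641 / 4329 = 0.84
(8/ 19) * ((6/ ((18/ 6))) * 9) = 144/ 19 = 7.58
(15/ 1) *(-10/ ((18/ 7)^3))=-8575/ 972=-8.82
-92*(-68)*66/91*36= 14864256/91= 163343.47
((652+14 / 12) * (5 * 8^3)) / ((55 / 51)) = 17055488 / 11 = 1550498.91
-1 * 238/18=-13.22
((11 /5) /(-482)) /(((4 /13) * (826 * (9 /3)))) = -143 /23887920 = -0.00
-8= -8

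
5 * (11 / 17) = 55 / 17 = 3.24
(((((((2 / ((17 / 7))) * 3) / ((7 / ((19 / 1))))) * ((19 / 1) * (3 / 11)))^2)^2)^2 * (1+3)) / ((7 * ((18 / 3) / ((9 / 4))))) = 455510112395.41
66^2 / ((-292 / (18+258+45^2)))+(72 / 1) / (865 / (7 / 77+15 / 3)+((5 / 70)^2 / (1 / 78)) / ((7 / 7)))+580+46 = -164236074899 / 4873553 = -33699.45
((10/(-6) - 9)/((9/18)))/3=-64/9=-7.11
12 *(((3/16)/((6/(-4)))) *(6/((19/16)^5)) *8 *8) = -603979776/2476099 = -243.92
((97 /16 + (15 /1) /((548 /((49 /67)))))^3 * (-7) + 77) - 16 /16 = -4749183273027142545 /3167714682220544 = -1499.25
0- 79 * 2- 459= -617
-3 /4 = -0.75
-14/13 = -1.08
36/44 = 9/11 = 0.82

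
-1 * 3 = -3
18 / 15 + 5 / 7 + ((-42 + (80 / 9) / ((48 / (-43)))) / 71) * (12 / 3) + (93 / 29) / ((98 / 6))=-135088 / 191835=-0.70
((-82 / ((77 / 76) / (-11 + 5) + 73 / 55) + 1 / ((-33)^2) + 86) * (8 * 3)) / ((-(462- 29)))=-3850919000 / 4566521487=-0.84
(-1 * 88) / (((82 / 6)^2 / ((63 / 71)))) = -49896 / 119351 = -0.42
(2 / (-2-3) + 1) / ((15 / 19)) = 19 / 25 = 0.76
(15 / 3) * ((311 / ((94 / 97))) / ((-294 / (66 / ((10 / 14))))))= -331837 / 658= -504.31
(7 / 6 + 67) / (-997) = -409 / 5982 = -0.07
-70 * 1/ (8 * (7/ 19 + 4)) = -665/ 332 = -2.00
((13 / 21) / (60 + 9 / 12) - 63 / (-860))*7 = 366209 / 626940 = 0.58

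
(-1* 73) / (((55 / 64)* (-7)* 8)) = 584 / 385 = 1.52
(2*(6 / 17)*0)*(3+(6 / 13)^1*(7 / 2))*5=0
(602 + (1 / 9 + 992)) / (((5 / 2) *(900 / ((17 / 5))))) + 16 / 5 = 567899 / 101250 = 5.61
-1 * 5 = -5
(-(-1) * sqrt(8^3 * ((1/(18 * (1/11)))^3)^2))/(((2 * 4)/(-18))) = -1331 * sqrt(2)/162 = -11.62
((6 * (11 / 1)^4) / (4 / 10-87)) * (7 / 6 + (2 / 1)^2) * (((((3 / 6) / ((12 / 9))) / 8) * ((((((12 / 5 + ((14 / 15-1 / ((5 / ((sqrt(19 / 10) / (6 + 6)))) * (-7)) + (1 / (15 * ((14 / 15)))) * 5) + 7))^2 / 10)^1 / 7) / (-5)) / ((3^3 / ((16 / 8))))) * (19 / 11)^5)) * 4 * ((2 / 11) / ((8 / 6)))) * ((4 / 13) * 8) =34464821981 * sqrt(190) / 6307750449000 + 15474706527891311 / 126155008980000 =122.74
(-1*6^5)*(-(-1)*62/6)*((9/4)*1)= -180792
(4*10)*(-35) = -1400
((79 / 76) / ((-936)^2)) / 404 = 79 / 26899651584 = 0.00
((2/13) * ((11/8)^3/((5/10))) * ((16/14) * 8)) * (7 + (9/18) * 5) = 25289/364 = 69.48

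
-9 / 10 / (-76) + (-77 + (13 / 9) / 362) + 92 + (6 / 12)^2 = 18899711 / 1238040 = 15.27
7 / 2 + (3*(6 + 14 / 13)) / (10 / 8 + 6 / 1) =4847 / 754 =6.43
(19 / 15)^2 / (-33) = -361 / 7425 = -0.05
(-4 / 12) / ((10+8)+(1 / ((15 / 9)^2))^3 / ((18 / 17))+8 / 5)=-31250 / 1841631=-0.02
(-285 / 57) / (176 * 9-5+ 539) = -5 / 2118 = -0.00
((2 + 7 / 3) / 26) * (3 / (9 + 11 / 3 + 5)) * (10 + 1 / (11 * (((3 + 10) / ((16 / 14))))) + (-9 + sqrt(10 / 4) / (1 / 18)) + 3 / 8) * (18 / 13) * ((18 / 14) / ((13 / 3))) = 0.35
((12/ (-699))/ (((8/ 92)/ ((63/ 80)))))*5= -1449/ 1864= -0.78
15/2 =7.50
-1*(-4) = 4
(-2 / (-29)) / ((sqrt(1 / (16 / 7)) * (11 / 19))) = 152 * sqrt(7) / 2233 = 0.18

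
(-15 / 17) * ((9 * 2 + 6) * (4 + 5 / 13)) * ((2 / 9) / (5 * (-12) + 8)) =1140 / 2873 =0.40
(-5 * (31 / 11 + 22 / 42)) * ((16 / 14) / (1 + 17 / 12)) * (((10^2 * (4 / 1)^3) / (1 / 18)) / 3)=-4743168000 / 15631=-303446.23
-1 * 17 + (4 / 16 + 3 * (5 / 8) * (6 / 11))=-173 / 11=-15.73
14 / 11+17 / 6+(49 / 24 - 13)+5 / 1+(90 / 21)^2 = 71213 / 4312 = 16.52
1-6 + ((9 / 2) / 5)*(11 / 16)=-701 / 160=-4.38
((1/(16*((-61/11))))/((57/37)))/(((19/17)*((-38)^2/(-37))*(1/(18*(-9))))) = -6912081/254386592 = -0.03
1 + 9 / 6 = 5 / 2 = 2.50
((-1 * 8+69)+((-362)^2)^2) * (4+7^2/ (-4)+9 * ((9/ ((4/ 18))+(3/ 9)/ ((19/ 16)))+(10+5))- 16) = 623551736721067/ 76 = 8204628114750.88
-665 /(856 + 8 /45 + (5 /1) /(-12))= -119700 /154037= -0.78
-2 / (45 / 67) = -134 / 45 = -2.98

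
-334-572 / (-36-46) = -13408 / 41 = -327.02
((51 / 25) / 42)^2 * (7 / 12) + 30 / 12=525289 / 210000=2.50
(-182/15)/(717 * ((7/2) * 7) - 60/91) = -33124/47954745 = -0.00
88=88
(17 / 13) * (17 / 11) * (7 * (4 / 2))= 4046 / 143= 28.29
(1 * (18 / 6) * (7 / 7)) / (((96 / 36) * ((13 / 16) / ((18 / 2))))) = 12.46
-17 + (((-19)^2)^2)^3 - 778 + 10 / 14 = 15493204433457567 / 7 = 2213314919065366.71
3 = 3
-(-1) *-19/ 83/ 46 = -0.00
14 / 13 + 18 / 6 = 53 / 13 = 4.08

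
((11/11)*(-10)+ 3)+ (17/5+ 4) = 0.40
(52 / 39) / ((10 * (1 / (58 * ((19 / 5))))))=2204 / 75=29.39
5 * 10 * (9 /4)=225 /2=112.50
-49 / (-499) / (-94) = -49 / 46906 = -0.00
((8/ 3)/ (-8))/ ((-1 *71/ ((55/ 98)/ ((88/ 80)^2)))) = 250/ 114807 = 0.00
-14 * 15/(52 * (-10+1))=35/78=0.45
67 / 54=1.24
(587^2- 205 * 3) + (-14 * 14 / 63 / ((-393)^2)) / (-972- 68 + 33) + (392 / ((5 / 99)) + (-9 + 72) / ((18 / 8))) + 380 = 2464462523775506 / 6998856435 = 352123.60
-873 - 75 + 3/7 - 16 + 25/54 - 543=-569309/378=-1506.11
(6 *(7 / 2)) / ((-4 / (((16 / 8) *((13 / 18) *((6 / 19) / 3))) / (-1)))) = 91 / 114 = 0.80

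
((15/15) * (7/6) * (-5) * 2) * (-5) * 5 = 875/3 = 291.67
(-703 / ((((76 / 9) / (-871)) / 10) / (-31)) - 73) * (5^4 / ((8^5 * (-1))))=28098006875 / 65536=428741.56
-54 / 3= -18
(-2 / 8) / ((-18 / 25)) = 25 / 72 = 0.35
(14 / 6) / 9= 7 / 27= 0.26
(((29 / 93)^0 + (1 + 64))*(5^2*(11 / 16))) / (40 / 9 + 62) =81675 / 4784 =17.07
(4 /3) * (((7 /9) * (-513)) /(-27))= 532 /27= 19.70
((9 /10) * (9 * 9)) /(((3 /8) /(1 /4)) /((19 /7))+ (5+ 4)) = 4617 /605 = 7.63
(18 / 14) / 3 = 0.43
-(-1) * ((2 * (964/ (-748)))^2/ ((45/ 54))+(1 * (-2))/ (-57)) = 8.01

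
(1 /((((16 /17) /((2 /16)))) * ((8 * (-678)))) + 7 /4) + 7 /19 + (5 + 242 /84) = 307773881 /30779392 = 10.00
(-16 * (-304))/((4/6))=7296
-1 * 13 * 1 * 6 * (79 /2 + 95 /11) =-3754.64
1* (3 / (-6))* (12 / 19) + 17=317 / 19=16.68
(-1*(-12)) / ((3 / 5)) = 20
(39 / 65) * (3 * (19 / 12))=57 / 20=2.85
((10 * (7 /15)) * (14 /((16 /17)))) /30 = 2.31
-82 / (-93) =82 / 93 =0.88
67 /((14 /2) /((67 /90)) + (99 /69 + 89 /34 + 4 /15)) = 52655970 /10784321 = 4.88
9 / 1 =9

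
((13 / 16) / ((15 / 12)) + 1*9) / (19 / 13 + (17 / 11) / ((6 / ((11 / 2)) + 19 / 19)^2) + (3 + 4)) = 1327261 / 1212420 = 1.09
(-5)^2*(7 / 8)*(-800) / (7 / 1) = -2500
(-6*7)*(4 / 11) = -168 / 11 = -15.27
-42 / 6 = -7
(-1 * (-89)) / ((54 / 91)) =8099 / 54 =149.98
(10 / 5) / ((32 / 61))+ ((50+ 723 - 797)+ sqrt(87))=-323 / 16+ sqrt(87)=-10.86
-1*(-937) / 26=937 / 26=36.04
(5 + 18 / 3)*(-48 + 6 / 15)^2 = 623084 / 25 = 24923.36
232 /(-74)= -3.14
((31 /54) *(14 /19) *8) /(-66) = -868 /16929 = -0.05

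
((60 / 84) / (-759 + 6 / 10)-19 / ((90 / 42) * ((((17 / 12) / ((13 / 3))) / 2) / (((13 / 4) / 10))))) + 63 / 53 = -3276767271 / 199301200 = -16.44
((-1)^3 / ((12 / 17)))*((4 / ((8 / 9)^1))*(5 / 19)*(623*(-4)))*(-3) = -476595 / 38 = -12541.97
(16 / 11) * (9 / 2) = 6.55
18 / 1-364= -346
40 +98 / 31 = 1338 / 31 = 43.16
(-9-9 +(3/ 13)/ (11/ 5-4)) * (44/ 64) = -7777/ 624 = -12.46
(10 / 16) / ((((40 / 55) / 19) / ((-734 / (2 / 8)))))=-383515 / 8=-47939.38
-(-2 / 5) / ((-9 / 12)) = -8 / 15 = -0.53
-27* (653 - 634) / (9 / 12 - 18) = 684 / 23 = 29.74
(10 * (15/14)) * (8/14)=300/49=6.12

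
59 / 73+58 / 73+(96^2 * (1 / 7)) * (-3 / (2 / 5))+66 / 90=-75668494 / 7665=-9871.95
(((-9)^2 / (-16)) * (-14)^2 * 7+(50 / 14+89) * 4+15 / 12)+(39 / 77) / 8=-6574.15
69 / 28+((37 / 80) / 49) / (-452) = 4366283 / 1771840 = 2.46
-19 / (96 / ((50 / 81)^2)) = -11875 / 157464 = -0.08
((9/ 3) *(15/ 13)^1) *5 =225/ 13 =17.31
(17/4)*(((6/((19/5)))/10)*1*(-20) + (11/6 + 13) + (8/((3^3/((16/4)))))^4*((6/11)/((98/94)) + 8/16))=2534051609035/43539898248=58.20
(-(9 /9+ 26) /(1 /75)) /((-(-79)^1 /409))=-828225 /79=-10483.86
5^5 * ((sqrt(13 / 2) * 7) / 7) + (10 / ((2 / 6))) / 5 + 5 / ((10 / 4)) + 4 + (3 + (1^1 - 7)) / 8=7978.84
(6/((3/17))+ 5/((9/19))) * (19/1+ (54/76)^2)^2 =318100157225/18766224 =16950.67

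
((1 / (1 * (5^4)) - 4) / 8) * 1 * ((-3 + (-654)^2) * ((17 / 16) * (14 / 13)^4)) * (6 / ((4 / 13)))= -10067872117149 / 1690000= -5957320.78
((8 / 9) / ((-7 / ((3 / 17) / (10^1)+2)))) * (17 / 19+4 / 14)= -4396 / 14535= -0.30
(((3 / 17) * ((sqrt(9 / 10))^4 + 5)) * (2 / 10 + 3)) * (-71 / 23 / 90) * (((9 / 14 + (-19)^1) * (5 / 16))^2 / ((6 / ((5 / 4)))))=-389226757 / 504483840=-0.77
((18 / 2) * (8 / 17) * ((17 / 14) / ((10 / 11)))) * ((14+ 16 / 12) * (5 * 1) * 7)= 3036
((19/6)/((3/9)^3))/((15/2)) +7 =92/5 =18.40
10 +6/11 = 116/11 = 10.55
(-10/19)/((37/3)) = -30/703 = -0.04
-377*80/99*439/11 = -13240240/1089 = -12158.16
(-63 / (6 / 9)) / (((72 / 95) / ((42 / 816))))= -13965 / 2176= -6.42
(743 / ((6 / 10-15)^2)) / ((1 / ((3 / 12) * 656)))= 587.64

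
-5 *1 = -5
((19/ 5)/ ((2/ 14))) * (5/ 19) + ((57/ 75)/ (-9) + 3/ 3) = 7.92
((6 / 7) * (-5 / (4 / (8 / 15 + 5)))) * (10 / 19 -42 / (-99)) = -24734 / 4389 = -5.64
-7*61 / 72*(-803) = 342881 / 72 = 4762.24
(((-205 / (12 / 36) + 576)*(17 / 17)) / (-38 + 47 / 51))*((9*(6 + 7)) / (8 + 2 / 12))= 1396278 / 92659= 15.07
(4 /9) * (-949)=-421.78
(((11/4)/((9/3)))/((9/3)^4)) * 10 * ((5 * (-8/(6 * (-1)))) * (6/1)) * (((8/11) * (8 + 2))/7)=8000/1701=4.70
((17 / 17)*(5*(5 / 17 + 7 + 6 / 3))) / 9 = 5.16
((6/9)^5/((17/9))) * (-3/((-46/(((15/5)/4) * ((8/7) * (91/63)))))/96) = 13/221697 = 0.00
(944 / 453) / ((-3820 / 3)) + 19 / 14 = 2736591 / 2018870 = 1.36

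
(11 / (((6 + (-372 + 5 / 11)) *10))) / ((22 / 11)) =-121 / 80420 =-0.00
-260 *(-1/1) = 260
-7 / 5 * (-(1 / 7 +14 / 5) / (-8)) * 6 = -309 / 100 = -3.09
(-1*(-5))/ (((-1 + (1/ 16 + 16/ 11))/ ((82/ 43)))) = 72160/ 3913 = 18.44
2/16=1/8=0.12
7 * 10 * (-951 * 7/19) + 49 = -465059/19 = -24476.79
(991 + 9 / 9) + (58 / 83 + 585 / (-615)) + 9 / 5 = 16905212 / 17015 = 993.55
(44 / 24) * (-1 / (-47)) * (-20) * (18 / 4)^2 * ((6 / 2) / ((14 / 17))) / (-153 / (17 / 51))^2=-55 / 201348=-0.00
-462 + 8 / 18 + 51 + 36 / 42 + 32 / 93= -799469 / 1953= -409.35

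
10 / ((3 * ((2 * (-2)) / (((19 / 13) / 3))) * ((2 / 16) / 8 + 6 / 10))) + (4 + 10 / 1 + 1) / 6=84845 / 46098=1.84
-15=-15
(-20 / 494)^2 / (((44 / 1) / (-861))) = -0.03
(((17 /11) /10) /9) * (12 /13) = 34 /2145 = 0.02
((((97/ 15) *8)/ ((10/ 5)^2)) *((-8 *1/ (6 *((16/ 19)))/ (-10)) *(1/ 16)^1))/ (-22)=-1843/ 316800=-0.01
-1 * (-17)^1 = 17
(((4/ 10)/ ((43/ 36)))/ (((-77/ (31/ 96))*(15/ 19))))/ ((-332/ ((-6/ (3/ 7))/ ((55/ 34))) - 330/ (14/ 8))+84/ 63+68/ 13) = 390507/ 31533065300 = 0.00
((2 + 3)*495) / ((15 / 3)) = 495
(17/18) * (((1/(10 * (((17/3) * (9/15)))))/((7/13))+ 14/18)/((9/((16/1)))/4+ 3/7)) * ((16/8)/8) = 7132/20655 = 0.35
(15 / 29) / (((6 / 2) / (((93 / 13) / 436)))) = 465 / 164372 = 0.00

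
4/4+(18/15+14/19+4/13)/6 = 1697/1235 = 1.37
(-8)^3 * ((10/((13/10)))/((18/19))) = -486400/117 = -4157.26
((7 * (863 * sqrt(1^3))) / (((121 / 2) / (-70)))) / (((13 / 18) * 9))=-1691480 / 1573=-1075.32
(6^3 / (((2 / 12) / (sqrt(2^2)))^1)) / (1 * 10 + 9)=2592 / 19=136.42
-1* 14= -14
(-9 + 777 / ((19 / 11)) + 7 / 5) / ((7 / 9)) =378117 / 665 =568.60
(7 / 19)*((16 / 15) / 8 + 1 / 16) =329 / 4560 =0.07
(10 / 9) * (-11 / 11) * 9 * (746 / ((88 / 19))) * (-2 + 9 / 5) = 7087 / 22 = 322.14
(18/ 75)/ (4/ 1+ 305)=2/ 2575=0.00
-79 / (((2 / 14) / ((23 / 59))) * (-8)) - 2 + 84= 51423 / 472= 108.95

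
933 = 933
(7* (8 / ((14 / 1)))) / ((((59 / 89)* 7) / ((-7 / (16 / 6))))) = -267 / 118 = -2.26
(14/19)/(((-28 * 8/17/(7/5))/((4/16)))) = -119/6080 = -0.02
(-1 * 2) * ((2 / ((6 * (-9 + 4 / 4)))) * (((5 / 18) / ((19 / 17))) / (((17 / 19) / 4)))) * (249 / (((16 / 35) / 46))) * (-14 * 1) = -2338525 / 72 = -32479.51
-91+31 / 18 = -1607 / 18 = -89.28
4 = 4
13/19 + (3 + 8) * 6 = 1267/19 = 66.68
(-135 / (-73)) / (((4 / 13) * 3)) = 585 / 292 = 2.00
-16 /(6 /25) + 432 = 1096 /3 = 365.33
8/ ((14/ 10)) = 40/ 7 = 5.71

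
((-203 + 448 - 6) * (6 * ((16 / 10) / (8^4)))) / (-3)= -239 / 1280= -0.19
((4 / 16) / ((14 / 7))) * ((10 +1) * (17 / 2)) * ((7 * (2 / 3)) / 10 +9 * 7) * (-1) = -22253 / 30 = -741.77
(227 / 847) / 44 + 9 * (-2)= -670597 / 37268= -17.99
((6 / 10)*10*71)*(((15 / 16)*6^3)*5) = 431325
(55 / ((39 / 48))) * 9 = 7920 / 13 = 609.23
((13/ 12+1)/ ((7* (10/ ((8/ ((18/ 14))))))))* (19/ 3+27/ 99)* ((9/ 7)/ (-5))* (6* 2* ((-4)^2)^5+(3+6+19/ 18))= -24687693073/ 6237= -3958264.08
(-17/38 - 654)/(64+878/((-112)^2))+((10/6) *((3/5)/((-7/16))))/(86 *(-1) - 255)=-186038020720/18224966991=-10.21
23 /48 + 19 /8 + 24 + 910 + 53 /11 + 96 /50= 12455419 /13200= 943.59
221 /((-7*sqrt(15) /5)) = -221*sqrt(15) /21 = -40.76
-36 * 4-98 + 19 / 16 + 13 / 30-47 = -68971 / 240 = -287.38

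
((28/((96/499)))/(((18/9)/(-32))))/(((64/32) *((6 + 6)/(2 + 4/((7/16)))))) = -6487/6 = -1081.17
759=759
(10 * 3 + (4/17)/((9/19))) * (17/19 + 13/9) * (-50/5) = -18664000/26163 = -713.37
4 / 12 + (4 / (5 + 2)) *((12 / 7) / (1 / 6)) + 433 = 64564 / 147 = 439.21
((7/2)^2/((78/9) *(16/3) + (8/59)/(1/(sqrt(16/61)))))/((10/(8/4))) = 1217350953/22966750720 - 234171 *sqrt(61)/22966750720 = 0.05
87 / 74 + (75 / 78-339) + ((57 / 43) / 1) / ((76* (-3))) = -27869813 / 82732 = -336.87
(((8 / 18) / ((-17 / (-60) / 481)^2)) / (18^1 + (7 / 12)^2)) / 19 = 53305574400 / 14501731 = 3675.81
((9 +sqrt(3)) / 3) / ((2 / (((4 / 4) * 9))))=3 * sqrt(3) / 2 +27 / 2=16.10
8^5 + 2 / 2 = 32769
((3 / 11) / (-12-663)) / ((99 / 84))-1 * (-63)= 5145497 / 81675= 63.00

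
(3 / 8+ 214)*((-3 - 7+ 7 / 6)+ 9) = 1715 / 48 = 35.73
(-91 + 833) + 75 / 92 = 68339 / 92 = 742.82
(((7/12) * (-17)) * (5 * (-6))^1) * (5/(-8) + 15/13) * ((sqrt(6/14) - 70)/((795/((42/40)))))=-320705/22048 + 1309 * sqrt(21)/44096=-14.41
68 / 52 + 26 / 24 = 373 / 156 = 2.39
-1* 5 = -5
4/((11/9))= 36/11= 3.27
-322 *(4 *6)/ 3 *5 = -12880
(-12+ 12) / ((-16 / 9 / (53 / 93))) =0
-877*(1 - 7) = 5262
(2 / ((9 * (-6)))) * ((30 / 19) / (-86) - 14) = 11453 / 22059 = 0.52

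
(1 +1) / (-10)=-1 / 5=-0.20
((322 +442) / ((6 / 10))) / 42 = 1910 / 63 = 30.32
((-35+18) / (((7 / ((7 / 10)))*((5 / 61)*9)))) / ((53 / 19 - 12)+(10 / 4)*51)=-19703 / 1011375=-0.02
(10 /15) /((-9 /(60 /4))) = -10 /9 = -1.11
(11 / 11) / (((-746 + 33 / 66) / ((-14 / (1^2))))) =4 / 213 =0.02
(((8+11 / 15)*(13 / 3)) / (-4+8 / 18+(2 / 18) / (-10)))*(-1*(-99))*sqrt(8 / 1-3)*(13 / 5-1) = -899184*sqrt(5) / 535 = -3758.20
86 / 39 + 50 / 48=1013 / 312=3.25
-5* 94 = -470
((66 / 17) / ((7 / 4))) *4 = 1056 / 119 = 8.87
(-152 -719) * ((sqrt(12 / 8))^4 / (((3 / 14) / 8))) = -73164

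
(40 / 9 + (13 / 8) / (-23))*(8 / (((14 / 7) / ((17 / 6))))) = 123131 / 2484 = 49.57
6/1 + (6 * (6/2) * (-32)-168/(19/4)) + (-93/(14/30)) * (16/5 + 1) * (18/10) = -200637/95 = -2111.97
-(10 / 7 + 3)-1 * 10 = -101 / 7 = -14.43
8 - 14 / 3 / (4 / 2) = 17 / 3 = 5.67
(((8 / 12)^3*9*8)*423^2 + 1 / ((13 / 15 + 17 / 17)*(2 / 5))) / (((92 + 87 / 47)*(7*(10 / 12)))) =30140242767 / 4322780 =6972.42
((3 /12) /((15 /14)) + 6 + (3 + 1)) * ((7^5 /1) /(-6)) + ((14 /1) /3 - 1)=-5159089 /180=-28661.61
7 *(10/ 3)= 70/ 3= 23.33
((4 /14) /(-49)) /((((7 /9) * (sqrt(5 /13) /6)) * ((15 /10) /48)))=-3456 * sqrt(65) /12005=-2.32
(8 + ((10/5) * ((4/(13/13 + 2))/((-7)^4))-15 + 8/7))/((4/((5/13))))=-210905/374556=-0.56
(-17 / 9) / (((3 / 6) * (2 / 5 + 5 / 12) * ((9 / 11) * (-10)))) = 748 / 1323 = 0.57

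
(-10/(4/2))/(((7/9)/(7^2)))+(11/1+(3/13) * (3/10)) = -303.93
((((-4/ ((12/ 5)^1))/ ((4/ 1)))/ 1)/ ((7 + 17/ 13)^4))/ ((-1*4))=142805/ 6530347008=0.00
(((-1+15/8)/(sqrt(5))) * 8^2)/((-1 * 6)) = -28 * sqrt(5)/15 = -4.17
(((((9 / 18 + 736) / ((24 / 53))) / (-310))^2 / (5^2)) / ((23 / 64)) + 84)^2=370320625848507807841 / 48854260900000000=7580.11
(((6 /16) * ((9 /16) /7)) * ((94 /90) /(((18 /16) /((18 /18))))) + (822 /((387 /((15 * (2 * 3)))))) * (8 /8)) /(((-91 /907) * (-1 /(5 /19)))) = 501.47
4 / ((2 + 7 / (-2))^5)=-128 / 243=-0.53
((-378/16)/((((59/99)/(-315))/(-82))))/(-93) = 80550855/7316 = 11010.23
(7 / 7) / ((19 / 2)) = 2 / 19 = 0.11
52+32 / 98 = 2564 / 49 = 52.33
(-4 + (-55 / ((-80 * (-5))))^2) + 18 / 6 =-0.98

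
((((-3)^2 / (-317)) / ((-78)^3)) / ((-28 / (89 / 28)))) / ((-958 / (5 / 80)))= 89 / 200864003837952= 0.00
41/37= 1.11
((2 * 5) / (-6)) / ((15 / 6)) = -2 / 3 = -0.67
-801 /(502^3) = -801 /126506008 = -0.00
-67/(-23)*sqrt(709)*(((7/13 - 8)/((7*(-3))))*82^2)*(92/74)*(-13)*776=-67821276352*sqrt(709)/777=-2324170890.30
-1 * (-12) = 12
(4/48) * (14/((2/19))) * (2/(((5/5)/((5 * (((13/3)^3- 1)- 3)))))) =1389185/162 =8575.22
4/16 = 1/4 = 0.25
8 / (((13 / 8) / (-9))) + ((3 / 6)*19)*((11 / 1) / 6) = -4195 / 156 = -26.89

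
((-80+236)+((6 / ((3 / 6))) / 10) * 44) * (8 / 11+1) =19836 / 55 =360.65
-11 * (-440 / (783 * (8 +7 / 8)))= 38720 / 55593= 0.70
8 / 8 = 1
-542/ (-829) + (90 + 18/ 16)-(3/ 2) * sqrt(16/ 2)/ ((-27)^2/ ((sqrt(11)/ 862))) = 91.78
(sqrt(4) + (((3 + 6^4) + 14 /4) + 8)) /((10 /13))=6825 /4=1706.25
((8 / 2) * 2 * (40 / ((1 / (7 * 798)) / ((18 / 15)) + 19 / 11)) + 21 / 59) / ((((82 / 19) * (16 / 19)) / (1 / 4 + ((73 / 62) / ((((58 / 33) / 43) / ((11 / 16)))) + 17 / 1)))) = 1892.33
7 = 7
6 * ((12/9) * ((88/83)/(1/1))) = 704/83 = 8.48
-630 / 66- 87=-1062 / 11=-96.55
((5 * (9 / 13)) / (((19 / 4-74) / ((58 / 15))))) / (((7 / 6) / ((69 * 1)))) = -11.43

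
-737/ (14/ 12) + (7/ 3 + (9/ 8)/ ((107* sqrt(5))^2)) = -6052857131/ 9617160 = -629.38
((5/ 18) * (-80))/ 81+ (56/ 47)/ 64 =-70097/ 274104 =-0.26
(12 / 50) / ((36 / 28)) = 0.19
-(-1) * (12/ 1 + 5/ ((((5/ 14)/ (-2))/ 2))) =-44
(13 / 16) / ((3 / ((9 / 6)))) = 13 / 32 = 0.41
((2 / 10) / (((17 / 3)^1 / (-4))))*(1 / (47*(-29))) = 12 / 115855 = 0.00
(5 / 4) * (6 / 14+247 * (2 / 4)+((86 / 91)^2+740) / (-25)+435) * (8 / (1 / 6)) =1314922218 / 41405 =31757.57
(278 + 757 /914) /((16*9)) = 254849 /131616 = 1.94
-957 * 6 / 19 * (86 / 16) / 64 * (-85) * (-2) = -10493505 / 2432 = -4314.76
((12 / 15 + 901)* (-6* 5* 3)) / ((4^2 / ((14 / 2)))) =-284067 / 8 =-35508.38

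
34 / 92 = 17 / 46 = 0.37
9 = 9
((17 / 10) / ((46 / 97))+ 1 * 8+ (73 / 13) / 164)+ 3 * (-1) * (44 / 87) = 17956472 / 1777555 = 10.10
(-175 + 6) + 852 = 683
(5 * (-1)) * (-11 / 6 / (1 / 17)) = 935 / 6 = 155.83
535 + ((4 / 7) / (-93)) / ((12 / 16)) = 534.99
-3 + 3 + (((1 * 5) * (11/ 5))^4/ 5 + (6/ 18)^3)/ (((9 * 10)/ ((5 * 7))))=1383592/ 1215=1138.76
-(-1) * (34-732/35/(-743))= 34.03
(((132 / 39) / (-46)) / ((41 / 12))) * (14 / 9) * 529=-17.72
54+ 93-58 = 89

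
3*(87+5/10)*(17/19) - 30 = 7785/38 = 204.87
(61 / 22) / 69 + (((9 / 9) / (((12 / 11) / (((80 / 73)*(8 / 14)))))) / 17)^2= 14201752727 / 343662914826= 0.04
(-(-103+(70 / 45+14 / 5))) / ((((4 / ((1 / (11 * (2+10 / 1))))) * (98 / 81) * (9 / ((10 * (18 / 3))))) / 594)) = 119853 / 196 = 611.49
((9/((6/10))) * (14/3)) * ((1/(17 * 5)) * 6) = 84/17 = 4.94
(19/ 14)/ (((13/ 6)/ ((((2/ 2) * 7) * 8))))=456/ 13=35.08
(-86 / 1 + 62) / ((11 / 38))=-912 / 11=-82.91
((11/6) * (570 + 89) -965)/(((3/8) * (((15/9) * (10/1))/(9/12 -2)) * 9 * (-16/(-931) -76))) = 1358329/19099800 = 0.07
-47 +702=655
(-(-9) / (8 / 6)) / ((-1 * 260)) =-27 / 1040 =-0.03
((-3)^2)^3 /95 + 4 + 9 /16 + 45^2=3096599 /1520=2037.24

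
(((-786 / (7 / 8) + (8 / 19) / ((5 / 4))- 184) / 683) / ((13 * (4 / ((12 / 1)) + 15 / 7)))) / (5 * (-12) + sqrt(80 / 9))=0.00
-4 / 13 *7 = -28 / 13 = -2.15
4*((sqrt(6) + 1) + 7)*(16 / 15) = 64*sqrt(6) / 15 + 512 / 15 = 44.58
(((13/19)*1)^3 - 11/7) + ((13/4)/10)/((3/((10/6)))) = -3700871/3456936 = -1.07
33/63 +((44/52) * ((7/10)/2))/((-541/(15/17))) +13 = 135816445/10043124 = 13.52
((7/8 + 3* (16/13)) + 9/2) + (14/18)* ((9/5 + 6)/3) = 51899/4680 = 11.09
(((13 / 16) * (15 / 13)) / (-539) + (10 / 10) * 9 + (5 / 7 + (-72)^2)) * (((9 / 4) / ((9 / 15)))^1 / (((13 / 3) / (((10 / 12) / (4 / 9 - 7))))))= -571.34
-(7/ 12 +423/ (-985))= -1819/ 11820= -0.15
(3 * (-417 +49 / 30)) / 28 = -12461 / 280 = -44.50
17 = 17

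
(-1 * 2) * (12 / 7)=-24 / 7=-3.43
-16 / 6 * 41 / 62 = -164 / 93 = -1.76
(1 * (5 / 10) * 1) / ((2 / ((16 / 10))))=2 / 5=0.40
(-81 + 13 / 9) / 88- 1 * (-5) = 811 / 198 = 4.10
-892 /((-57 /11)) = 9812 /57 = 172.14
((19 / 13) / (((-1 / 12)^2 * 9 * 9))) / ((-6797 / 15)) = -1520 / 265083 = -0.01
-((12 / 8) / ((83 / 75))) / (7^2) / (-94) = 225 / 764596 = 0.00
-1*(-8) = 8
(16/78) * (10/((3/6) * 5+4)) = 160/507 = 0.32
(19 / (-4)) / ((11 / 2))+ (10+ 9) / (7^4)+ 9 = 430197 / 52822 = 8.14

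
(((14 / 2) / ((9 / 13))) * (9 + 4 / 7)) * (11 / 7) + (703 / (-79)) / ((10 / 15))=138.73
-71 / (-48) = 1.48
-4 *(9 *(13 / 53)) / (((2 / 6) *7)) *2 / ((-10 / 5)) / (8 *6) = 117 / 1484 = 0.08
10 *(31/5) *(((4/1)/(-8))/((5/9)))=-279/5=-55.80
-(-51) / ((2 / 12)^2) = 1836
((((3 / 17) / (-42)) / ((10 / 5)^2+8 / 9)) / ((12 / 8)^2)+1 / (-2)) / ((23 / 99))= -5895 / 2737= -2.15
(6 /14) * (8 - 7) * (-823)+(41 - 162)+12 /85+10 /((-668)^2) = -62867603937 /132751640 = -473.57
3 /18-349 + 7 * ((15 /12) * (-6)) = -1204 /3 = -401.33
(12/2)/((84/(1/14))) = 1/196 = 0.01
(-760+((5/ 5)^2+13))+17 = -729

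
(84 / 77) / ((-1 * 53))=-12 / 583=-0.02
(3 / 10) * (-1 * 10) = -3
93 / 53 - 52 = -2663 / 53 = -50.25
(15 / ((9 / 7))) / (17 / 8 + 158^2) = 280 / 599187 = 0.00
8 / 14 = 4 / 7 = 0.57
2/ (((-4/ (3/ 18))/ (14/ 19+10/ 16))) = -69/ 608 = -0.11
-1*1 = -1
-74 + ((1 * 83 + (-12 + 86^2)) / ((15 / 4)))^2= 3964803.44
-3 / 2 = -1.50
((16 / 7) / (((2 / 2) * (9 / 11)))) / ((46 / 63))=88 / 23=3.83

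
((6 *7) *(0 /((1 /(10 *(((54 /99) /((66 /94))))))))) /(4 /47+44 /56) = 0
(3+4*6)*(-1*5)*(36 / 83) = -4860 / 83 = -58.55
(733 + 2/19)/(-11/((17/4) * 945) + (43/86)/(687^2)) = -23469380637570/87647437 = -267770.30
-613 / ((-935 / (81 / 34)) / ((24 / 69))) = 198612 / 365585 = 0.54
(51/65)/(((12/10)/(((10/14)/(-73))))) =-85/13286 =-0.01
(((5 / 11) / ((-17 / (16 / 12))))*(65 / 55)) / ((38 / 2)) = -0.00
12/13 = 0.92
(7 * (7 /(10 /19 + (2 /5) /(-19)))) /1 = 96.98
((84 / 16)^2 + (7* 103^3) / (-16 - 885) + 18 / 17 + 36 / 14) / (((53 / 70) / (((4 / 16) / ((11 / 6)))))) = -12803253675 / 8404528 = -1523.38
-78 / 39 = -2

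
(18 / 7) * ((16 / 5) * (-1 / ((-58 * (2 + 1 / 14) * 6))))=48 / 4205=0.01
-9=-9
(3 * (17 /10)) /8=51 /80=0.64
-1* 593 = -593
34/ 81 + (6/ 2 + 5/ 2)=959/ 162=5.92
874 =874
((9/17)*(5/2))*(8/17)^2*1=1440/4913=0.29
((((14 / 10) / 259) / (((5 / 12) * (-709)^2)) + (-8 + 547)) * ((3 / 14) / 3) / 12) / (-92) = -250624179587 / 7186729720800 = -0.03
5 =5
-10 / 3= -3.33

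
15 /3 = 5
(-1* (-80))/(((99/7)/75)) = 14000/33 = 424.24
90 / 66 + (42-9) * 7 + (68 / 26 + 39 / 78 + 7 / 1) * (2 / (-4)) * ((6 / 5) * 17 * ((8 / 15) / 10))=4055138 / 17875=226.86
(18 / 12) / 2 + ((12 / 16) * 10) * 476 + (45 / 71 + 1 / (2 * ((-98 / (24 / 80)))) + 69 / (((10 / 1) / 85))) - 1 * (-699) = 675883737 / 139160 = 4856.88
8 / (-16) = -1 / 2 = -0.50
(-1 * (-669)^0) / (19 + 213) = -1 / 232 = -0.00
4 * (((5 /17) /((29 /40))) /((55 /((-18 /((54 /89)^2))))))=-633680 /439263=-1.44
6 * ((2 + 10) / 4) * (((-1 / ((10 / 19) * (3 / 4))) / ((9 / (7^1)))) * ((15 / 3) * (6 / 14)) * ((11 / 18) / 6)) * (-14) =108.37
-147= -147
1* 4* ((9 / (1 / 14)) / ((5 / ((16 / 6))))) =1344 / 5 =268.80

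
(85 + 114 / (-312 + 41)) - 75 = 2596 / 271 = 9.58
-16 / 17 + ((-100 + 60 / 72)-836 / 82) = -461287 / 4182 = -110.30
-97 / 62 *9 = -873 / 62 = -14.08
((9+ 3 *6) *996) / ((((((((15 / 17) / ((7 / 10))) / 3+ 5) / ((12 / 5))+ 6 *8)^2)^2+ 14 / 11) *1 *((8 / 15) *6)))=949125443821632 / 720585184373081663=0.00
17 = 17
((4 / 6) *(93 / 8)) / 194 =31 / 776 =0.04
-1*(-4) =4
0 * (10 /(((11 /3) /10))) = 0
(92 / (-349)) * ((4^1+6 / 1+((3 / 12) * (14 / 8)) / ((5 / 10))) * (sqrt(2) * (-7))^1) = 14007 * sqrt(2) / 698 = 28.38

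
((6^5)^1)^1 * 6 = 46656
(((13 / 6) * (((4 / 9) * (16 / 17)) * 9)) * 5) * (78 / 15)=10816 / 51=212.08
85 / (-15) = -17 / 3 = -5.67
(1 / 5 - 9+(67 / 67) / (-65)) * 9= -5157 / 65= -79.34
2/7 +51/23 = 403/161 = 2.50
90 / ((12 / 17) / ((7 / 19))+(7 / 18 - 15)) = -192780 / 27193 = -7.09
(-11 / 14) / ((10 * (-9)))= 11 / 1260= 0.01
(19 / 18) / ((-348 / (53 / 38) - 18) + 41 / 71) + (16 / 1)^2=4628503223 / 18080370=256.00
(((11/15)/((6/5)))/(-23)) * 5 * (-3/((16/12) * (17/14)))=385/1564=0.25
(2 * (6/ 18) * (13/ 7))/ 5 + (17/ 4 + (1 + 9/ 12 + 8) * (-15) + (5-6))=-14989/ 105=-142.75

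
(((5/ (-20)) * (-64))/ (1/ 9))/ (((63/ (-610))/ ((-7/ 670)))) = 976/ 67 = 14.57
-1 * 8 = -8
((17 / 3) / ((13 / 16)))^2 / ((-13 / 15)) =-369920 / 6591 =-56.13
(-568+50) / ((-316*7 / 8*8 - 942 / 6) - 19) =259 / 1194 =0.22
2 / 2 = 1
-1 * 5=-5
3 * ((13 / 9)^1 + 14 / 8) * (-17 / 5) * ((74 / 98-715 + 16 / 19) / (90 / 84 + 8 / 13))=1688008387 / 122493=13780.45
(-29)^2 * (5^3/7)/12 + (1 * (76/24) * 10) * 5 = 39475/28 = 1409.82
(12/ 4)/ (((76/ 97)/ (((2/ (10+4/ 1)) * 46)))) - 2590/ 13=-601931/ 3458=-174.07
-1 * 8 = -8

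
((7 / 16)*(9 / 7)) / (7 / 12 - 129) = -27 / 6164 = -0.00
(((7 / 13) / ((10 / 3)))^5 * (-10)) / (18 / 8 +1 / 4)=-4084101 / 9282325000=-0.00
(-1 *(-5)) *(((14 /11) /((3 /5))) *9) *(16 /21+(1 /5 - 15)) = -1340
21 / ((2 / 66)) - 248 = 445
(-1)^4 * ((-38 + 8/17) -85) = -2083/17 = -122.53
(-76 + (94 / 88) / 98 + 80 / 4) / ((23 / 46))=-241425 / 2156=-111.98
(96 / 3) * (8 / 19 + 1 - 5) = -2176 / 19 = -114.53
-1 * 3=-3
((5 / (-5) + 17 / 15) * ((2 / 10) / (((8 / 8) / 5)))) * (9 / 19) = 6 / 95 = 0.06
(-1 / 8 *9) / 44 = -9 / 352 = -0.03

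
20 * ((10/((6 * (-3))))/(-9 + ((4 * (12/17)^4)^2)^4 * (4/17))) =4025449711092794317934980705445617120513700/3179968363764637392008390308035638887495521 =1.27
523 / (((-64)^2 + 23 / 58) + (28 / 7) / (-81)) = 2457054 / 19244639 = 0.13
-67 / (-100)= 67 / 100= 0.67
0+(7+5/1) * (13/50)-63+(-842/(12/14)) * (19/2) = -1408807/150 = -9392.05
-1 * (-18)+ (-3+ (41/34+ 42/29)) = 17407/986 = 17.65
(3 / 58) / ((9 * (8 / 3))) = 1 / 464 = 0.00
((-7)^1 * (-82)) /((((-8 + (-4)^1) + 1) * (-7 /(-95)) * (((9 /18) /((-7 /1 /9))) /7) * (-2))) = -381710 /99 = -3855.66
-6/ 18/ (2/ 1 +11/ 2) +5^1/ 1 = 223/ 45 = 4.96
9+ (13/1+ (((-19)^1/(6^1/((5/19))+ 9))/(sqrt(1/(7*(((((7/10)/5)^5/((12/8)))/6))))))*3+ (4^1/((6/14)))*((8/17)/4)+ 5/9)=23.64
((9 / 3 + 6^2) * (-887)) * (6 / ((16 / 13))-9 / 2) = -103779 / 8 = -12972.38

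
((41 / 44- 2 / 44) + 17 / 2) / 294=59 / 1848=0.03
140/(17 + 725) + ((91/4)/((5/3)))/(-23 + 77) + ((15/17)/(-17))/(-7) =17325929/38598840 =0.45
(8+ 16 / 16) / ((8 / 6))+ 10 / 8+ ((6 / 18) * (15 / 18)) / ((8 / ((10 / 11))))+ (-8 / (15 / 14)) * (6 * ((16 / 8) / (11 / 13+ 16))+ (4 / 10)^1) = -395783 / 1445400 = -0.27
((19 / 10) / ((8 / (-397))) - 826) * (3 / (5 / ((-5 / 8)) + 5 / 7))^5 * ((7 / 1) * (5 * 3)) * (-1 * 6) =-77955050943 / 11358856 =-6862.93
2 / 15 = 0.13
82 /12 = 6.83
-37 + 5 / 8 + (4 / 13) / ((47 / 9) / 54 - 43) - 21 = -124433469 / 2168504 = -57.38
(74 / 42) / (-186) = -37 / 3906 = -0.01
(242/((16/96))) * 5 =7260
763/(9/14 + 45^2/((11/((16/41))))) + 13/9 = 1826215/152553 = 11.97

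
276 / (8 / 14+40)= 483 / 71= 6.80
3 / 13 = 0.23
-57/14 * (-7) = 57/2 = 28.50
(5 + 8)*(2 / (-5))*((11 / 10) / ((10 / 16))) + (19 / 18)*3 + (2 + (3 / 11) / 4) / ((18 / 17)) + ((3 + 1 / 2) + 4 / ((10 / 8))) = 264127 / 99000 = 2.67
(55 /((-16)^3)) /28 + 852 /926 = 48831623 /53100544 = 0.92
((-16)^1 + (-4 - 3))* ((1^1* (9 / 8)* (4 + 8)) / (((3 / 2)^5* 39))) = -368 / 351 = -1.05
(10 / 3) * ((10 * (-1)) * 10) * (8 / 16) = -500 / 3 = -166.67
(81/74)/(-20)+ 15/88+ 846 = 3443691/4070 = 846.12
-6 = -6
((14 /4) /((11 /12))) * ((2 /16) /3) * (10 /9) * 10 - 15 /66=305 /198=1.54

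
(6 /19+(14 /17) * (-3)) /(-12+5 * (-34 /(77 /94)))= 6699 /682499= 0.01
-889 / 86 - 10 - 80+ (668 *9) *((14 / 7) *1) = 1025435 / 86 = 11923.66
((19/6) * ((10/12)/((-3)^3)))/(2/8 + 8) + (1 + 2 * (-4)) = -56228/8019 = -7.01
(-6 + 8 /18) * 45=-250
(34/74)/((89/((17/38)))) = 0.00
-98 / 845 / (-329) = 14 / 39715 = 0.00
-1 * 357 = -357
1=1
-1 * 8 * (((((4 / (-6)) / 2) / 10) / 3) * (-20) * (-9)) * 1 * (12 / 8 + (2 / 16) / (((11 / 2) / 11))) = 28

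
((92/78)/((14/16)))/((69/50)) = 800/819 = 0.98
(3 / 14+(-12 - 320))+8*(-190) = -25925 / 14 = -1851.79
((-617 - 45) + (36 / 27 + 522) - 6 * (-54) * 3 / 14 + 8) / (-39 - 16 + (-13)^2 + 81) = -1286 / 4095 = -0.31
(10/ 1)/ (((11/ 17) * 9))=170/ 99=1.72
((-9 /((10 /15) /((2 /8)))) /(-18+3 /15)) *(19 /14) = 0.26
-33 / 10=-3.30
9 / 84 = 3 / 28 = 0.11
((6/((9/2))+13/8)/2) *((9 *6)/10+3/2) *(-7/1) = -11431/160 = -71.44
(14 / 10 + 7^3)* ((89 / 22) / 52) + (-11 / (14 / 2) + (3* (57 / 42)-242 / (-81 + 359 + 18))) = 753327 / 26455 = 28.48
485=485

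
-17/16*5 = -85/16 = -5.31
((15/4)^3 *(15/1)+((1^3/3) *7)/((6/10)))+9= 463049/576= 803.90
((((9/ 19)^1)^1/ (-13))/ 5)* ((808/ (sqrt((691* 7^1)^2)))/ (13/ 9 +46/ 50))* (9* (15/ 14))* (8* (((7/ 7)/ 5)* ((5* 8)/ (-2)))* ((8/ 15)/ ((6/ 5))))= 78537600/ 1112302009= 0.07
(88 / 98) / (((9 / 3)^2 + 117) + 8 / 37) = 814 / 114415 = 0.01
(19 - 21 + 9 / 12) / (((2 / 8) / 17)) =-85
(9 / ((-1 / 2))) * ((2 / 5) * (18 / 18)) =-36 / 5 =-7.20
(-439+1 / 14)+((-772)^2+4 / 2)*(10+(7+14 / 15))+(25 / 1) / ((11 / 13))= 8229456787 / 770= 10687606.22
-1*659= -659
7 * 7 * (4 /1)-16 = 180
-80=-80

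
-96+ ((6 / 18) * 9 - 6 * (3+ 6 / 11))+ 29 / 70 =-87671 / 770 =-113.86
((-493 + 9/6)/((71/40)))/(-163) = 19660/11573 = 1.70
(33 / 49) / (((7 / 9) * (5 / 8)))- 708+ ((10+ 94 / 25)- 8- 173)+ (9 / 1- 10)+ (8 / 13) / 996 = -24283561936 / 27757275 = -874.85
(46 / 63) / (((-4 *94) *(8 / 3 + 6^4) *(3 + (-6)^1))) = 23 / 46144224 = 0.00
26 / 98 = 13 / 49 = 0.27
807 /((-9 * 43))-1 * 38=-5171 /129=-40.09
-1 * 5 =-5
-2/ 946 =-1/ 473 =-0.00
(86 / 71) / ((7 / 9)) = 774 / 497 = 1.56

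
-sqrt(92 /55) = -2 *sqrt(1265) /55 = -1.29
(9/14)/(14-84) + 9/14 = 0.63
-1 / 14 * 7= -1 / 2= -0.50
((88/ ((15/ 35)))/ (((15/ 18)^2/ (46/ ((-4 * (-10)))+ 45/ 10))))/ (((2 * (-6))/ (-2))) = 34804/ 125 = 278.43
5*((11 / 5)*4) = 44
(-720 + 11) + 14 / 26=-9210 / 13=-708.46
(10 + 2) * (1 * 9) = 108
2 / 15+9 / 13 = 161 / 195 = 0.83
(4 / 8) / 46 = 1 / 92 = 0.01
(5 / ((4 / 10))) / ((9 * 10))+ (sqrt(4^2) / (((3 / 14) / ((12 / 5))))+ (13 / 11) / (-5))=88511 / 1980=44.70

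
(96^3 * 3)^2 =7044820107264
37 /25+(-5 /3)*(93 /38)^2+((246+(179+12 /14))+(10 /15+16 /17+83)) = 6469139521 /12887700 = 501.96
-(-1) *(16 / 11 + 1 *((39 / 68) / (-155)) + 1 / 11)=178751 / 115940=1.54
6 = 6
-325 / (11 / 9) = -2925 / 11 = -265.91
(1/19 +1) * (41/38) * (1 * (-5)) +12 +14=7336/361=20.32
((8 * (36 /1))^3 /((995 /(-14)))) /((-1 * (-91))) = -47775744 /12935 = -3693.52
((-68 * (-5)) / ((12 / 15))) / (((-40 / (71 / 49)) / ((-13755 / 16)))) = 11858775 / 896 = 13235.24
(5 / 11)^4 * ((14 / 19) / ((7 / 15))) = 18750 / 278179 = 0.07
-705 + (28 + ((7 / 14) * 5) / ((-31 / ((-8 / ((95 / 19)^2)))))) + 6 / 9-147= -823.31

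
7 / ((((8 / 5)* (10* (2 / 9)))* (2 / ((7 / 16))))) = 441 / 1024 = 0.43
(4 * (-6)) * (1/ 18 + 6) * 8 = -3488/ 3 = -1162.67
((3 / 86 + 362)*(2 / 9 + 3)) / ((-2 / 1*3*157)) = -902915 / 729108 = -1.24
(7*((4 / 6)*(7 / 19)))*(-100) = -9800 / 57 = -171.93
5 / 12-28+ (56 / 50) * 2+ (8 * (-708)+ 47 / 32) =-13650899 / 2400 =-5687.87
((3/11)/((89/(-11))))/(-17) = 3/1513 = 0.00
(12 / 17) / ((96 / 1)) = 1 / 136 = 0.01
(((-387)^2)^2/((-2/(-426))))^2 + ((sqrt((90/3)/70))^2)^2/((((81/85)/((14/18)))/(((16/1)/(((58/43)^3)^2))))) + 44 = 30794840898010867752275529791926864969/1349059292028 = 22826899514340778556287490.00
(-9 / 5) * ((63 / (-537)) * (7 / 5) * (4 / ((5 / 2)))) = 0.47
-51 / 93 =-17 / 31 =-0.55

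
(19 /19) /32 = 1 /32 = 0.03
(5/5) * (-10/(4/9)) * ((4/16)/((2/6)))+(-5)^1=-175/8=-21.88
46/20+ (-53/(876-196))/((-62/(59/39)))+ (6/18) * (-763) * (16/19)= -2206349313/10413520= -211.87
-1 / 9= -0.11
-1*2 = -2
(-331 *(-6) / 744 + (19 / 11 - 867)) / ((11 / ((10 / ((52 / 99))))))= -4072815 / 2728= -1492.97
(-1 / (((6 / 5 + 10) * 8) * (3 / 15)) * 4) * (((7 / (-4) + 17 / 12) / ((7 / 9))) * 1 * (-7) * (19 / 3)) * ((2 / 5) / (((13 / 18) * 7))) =-855 / 2548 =-0.34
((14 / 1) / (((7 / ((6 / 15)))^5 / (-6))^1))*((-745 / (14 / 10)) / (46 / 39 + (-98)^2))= 1115712 / 393495988375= 0.00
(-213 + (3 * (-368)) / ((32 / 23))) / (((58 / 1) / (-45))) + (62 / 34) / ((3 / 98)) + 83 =5463271 / 5916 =923.47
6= 6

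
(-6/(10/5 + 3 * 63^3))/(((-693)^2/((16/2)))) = -16/120085141869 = -0.00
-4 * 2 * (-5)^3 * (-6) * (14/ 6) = -14000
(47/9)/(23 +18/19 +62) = 893/14697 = 0.06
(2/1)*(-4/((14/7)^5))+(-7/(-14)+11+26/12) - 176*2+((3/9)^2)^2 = -109697/324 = -338.57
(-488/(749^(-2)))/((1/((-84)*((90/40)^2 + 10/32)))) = 123606472332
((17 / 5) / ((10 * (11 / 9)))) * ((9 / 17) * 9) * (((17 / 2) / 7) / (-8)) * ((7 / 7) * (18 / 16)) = -111537 / 492800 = -0.23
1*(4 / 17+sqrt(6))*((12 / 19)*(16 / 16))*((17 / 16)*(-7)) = -357*sqrt(6) / 76 - 21 / 19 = -12.61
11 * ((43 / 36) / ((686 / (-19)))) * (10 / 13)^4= -11233750 / 88167807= -0.13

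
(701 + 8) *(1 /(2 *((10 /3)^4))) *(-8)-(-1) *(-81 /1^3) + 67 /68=-2188459 /21250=-102.99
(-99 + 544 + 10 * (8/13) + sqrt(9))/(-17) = -5904/221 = -26.71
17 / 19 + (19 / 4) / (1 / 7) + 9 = 3279 / 76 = 43.14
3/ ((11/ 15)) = 45/ 11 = 4.09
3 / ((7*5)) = 3 / 35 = 0.09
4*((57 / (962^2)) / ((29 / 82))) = 4674 / 6709469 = 0.00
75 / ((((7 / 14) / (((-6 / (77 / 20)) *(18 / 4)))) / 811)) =-65691000 / 77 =-853129.87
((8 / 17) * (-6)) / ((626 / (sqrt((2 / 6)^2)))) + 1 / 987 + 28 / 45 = 48978427 / 78777405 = 0.62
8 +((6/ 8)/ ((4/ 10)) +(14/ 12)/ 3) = 739/ 72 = 10.26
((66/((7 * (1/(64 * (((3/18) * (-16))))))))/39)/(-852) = 2816/58149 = 0.05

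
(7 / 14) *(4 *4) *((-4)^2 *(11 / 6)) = 704 / 3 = 234.67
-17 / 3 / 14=-17 / 42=-0.40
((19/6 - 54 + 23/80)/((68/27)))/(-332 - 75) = 109179/2214080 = 0.05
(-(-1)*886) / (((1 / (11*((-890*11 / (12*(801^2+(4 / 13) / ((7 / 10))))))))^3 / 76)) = -0.18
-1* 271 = -271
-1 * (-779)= 779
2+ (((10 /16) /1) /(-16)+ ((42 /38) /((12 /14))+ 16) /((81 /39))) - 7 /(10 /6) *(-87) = 375.69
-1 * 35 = -35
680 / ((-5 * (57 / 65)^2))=-574600 / 3249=-176.85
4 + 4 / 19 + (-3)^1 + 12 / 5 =343 / 95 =3.61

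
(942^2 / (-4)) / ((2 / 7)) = -1552887 / 2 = -776443.50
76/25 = 3.04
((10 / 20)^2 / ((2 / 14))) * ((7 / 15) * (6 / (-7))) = -7 / 10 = -0.70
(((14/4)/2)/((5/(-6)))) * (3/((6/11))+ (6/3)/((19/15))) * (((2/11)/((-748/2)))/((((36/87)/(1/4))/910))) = 3.97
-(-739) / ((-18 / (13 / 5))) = -9607 / 90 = -106.74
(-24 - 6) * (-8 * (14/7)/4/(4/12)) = 360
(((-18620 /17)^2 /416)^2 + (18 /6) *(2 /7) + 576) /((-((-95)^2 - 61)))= -3287054497425823 /3542764378608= -927.82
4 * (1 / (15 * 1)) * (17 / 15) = 68 / 225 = 0.30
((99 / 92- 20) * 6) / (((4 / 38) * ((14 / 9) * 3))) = -297711 / 1288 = -231.14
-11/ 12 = -0.92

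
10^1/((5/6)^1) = 12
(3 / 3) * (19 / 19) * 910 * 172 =156520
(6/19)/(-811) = -6/15409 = -0.00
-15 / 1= -15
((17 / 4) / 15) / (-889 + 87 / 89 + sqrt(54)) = -59789221 / 187378362660- 134657* sqrt(6) / 124918908440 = -0.00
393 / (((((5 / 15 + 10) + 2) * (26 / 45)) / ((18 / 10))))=95499 / 962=99.27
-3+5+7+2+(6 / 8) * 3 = 53 / 4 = 13.25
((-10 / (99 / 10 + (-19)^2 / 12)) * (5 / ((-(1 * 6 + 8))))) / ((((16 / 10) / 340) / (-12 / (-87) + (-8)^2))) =592875000 / 486997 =1217.41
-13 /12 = -1.08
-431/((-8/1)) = 431/8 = 53.88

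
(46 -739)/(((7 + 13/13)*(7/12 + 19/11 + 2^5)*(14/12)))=-2.16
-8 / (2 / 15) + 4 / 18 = -538 / 9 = -59.78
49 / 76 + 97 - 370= -20699 / 76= -272.36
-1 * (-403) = 403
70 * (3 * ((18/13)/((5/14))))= 10584/13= 814.15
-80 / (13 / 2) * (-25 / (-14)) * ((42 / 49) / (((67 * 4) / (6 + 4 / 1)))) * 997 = -29910000 / 42679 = -700.81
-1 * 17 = -17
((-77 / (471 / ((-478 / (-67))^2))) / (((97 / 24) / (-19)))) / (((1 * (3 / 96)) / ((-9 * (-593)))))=456706599681024 / 68362981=6680612.71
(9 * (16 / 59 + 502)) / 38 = 133353 / 1121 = 118.96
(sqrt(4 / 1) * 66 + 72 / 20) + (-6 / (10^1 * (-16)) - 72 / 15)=10467 / 80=130.84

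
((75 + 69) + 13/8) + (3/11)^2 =141037/968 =145.70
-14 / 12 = -7 / 6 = -1.17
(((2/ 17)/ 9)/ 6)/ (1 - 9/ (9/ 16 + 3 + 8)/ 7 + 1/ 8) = 10360/ 4820877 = 0.00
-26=-26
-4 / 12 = -1 / 3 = -0.33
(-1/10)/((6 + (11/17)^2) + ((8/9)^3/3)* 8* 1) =-632043/52406290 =-0.01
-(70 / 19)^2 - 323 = -121503 / 361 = -336.57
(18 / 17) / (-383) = -18 / 6511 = -0.00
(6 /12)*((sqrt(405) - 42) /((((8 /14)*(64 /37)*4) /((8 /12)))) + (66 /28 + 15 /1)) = 777*sqrt(5) /1024 + 18413 /3584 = 6.83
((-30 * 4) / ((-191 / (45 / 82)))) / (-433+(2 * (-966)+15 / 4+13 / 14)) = -75600 / 517542959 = -0.00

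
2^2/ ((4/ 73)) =73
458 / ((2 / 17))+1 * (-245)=3648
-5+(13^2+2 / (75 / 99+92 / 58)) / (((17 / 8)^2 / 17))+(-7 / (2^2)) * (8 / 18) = 217462244 / 343179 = 633.67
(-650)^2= 422500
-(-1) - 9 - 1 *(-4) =-4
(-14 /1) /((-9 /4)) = 56 /9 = 6.22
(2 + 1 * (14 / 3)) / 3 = 20 / 9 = 2.22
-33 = -33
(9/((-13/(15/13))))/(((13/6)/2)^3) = -233280/371293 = -0.63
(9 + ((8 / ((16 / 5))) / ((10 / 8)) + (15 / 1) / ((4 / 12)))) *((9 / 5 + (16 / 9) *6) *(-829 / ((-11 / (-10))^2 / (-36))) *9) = 1704689280 / 11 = 154971752.73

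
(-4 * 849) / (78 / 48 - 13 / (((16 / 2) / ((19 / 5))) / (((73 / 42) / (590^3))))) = -1171744701120000 / 560684651969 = -2089.85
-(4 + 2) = -6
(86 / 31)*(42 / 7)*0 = 0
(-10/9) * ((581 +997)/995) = -1052/597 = -1.76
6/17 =0.35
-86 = -86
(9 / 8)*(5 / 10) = 9 / 16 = 0.56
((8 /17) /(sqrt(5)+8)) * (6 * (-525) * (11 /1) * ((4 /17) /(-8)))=1108800 /17051 -138600 * sqrt(5) /17051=46.85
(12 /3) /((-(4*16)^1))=-0.06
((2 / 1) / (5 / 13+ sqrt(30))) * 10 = -260 / 1009+ 676 * sqrt(30) / 1009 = 3.41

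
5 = 5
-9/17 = -0.53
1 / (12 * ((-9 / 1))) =-1 / 108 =-0.01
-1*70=-70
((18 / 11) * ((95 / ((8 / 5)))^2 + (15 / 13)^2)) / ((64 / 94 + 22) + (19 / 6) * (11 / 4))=48406036725 / 263286452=183.85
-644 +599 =-45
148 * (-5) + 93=-647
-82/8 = -41/4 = -10.25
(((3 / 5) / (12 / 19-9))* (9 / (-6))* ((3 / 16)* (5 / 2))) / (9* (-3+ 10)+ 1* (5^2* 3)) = 57 / 156032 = 0.00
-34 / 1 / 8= -17 / 4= -4.25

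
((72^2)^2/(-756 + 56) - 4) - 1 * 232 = -6759764/175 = -38627.22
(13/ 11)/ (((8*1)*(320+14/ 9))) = 117/ 254672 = 0.00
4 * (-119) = -476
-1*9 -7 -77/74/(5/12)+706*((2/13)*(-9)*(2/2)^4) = -2395466/2405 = -996.04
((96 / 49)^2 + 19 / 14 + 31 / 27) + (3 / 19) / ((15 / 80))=17701679 / 2463426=7.19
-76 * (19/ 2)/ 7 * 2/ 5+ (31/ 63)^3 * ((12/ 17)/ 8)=-584437117/ 14169330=-41.25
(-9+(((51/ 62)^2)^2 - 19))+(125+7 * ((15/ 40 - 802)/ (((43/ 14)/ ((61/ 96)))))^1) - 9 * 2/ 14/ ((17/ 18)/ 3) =-1937153246409271/ 1814652271488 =-1067.51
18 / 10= 9 / 5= 1.80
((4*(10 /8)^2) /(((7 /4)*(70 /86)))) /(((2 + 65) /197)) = 42355 /3283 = 12.90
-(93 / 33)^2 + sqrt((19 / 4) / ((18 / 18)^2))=-961 / 121 + sqrt(19) / 2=-5.76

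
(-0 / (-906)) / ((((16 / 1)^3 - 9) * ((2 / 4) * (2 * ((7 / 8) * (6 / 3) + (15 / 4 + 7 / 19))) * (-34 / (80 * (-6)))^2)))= 0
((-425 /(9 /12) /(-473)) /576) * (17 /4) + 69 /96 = 594691 /817344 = 0.73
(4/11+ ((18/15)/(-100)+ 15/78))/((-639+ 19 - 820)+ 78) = -3241/8115250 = -0.00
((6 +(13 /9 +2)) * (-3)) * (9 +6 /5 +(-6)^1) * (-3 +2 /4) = 595 /2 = 297.50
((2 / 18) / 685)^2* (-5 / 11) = -1 / 83615895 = -0.00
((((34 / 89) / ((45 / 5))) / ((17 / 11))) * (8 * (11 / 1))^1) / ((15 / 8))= 15488 / 12015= 1.29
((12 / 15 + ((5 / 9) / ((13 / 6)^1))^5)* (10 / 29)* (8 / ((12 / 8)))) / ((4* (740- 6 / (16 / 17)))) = 0.00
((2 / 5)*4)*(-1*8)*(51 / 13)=-50.22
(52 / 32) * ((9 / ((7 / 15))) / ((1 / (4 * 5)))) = 8775 / 14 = 626.79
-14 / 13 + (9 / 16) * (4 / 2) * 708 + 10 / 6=62173 / 78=797.09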